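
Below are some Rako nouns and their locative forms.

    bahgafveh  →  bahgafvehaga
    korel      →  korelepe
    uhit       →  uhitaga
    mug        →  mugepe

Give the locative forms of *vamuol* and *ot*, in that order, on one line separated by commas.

Looking at the final consonant of each stem: -aga when the stem ends in a voiceless consonant (*bahgafveh*, *uhit*); -epe when the stem ends in a voiced consonant (*korel*, *mug*).
*vamuol* — final consonant /l/ (voiced) → -epe → *vamuolepe*.
The final consonant of *ot* is /t/, which is voiceless, so the suffix is -aga, giving *otaga*.

vamuolepe, otaga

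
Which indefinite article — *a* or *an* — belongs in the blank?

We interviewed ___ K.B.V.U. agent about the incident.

The indefinite article is chosen by the initial *sound* of the following word, not its spelling.
The initialism *K.B.V.U.* is read letter by letter; the first letter, K, is pronounced /keɪ/, which begins with a consonant sound.
So the article is *a*: We interviewed a K.B.V.U. agent about the incident.

a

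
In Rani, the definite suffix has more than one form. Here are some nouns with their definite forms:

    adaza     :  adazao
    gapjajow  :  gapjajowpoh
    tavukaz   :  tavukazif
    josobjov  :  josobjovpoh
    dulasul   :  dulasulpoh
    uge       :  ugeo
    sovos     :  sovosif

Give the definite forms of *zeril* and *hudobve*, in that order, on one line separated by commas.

The pattern is sibilance of the final sound: -if when the stem ends in a sibilant (*tavukaz*, *sovos*); -poh when the stem ends in a non-sibilant consonant (*gapjajow*, *josobjov*, *dulasul*); -o when the stem ends in a vowel (*adaza*, *uge*).
*zeril* — final sound /l/ (a non-sibilant consonant) → -poh → *zerilpoh*.
*hudobve*: final sound = /e/, a vowel → -o → *hudobveo*.

zerilpoh, hudobveo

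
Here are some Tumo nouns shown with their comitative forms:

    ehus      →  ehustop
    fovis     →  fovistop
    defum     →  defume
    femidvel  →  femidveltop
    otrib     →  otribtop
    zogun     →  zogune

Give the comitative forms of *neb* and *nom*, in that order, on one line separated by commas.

nebtop, nome

The suffix is conditioned by the final consonant: -e when the stem ends in a nasal (*defum*, *zogun*); -top when the stem ends in a non-nasal consonant (*ehus*, *fovis*, *femidvel*, *otrib*).
*neb*: final consonant = /b/, non-nasal → -top → *nebtop*.
*nom* — final consonant /m/ (a nasal) → -e → *nome*.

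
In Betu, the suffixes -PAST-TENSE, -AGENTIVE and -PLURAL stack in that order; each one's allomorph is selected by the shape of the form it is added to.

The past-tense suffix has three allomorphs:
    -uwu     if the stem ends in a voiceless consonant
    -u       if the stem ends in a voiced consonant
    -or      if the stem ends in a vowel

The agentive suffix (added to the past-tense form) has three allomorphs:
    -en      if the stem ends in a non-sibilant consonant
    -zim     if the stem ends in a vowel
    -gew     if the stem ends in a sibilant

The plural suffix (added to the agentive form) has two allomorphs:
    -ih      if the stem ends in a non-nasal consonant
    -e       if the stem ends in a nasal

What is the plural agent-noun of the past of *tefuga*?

The final sound of *tefuga* is /a/, which is a vowel, so the past-tense suffix is -or, giving *tefugaor*.
The final sound of the past-tense form *tefugaor* is /r/, which is a non-sibilant consonant, so the agentive suffix is -en, giving *tefugaoren*.
The agentive form *tefugaoren* — final consonant /n/ (a nasal) → -e → *tefugaorene*.

tefugaorene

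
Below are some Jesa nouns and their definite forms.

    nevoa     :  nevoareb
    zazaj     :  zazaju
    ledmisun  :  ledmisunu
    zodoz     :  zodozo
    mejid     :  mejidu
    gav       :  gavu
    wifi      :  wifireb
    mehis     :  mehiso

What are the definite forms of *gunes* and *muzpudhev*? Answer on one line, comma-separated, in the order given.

guneso, muzpudhevu

The alternation tracks the final sound of the stem — -o when the stem ends in a sibilant (*zodoz*, *mehis*); -u when the stem ends in a non-sibilant consonant (*zazaj*, *ledmisun*, *mejid*, *gav*); -reb when the stem ends in a vowel (*nevoa*, *wifi*).
The final sound of *gunes* is /s/, which is a sibilant, so the suffix is -o, giving *guneso*.
*muzpudhev*: final sound = /v/, a non-sibilant consonant → -u → *muzpudhevu*.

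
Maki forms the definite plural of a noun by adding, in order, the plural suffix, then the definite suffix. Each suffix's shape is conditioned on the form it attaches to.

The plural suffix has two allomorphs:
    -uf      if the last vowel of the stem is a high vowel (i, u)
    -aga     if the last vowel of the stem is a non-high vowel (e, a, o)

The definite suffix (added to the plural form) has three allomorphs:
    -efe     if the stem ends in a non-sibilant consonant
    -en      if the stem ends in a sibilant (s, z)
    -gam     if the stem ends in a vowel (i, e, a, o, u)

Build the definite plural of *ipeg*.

ipegagagam

Since the last vowel of *ipeg* is /e/ (a non-high vowel), it takes -aga, giving *ipegaga*.
Since the final sound of the plural form *ipegaga* is /a/ (a vowel), it takes -gam, giving *ipegagagam*.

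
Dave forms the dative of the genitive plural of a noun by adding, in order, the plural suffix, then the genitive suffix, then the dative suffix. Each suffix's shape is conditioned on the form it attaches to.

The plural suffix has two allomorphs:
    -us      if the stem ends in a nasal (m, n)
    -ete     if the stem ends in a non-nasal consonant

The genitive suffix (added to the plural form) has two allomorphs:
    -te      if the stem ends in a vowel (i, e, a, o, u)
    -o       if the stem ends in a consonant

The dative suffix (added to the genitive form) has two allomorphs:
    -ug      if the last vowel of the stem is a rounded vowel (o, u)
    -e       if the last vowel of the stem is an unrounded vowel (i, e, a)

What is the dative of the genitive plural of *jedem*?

Since the final consonant of *jedem* is /m/ (a nasal), it takes -us, giving *jedemus*.
The final sound of the plural form *jedemus* is /s/, which is a consonant, so the genitive suffix is -o, giving *jedemuso*.
The genitive form *jedemuso* — last vowel /o/ (a rounded vowel) → -ug → *jedemusoug*.

jedemusoug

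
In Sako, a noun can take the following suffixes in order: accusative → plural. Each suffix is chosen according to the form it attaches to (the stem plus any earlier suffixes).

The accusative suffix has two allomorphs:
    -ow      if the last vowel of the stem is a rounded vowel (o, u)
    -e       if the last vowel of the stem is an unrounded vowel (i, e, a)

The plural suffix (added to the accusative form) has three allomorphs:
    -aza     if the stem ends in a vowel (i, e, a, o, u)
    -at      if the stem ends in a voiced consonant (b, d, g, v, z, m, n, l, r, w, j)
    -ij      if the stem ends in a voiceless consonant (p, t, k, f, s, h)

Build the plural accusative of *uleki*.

The last vowel of *uleki* is /i/, which is an unrounded vowel, so the accusative suffix is -e, giving *ulekie*.
Since the final sound of the accusative form *ulekie* is /e/ (a vowel), it takes -aza, giving *ulekieaza*.

ulekieaza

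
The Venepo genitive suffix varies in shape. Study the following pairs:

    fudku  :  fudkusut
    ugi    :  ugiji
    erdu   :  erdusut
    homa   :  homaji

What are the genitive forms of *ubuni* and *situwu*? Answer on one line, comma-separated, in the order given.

The suffix is conditioned by the last vowel: -sut when the last vowel of the stem is a rounded vowel (*fudku*, *erdu*); -ji when the last vowel of the stem is an unrounded vowel (*ugi*, *homa*).
*ubuni* — last vowel /i/ (an unrounded vowel) → -ji → *ubuniji*.
Since the last vowel of *situwu* is /u/ (a rounded vowel), it takes -sut, giving *situwusut*.

ubuniji, situwusut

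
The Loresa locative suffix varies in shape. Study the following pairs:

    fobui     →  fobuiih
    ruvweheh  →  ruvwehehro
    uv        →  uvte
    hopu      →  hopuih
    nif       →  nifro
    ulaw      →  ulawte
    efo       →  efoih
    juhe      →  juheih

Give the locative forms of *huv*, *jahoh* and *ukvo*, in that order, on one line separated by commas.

The suffix is conditioned by the final sound: -ro when the stem ends in a voiceless consonant (*ruvweheh*, *nif*); -te when the stem ends in a voiced consonant (*uv*, *ulaw*); -ih when the stem ends in a vowel (*fobui*, *hopu*, *efo*, *juhe*).
*huv* — final sound /v/ (a voiced consonant) → -te → *huvte*.
The final sound of *jahoh* is /h/, which is a voiceless consonant, so the suffix is -ro, giving *jahohro*.
*ukvo* — final sound /o/ (a vowel) → -ih → *ukvoih*.

huvte, jahohro, ukvoih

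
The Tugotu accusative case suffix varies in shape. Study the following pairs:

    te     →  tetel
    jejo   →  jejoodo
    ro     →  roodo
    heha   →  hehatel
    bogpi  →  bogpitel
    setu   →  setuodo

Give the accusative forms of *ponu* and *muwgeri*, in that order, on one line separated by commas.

ponuodo, muwgeritel

The alternation tracks the last vowel of the stem — -odo when the last vowel of the stem is a rounded vowel (*jejo*, *ro*, *setu*); -tel when the last vowel of the stem is an unrounded vowel (*te*, *heha*, *bogpi*).
*ponu*: last vowel = /u/, a rounded vowel → -odo → *ponuodo*.
Since the last vowel of *muwgeri* is /i/ (an unrounded vowel), it takes -tel, giving *muwgeritel*.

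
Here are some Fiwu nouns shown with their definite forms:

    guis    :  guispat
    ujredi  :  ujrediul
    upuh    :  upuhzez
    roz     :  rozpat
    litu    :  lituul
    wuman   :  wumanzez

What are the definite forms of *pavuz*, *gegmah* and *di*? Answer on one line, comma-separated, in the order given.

pavuzpat, gegmahzez, diul

The alternation tracks the final sound of the stem — -pat when the stem ends in a sibilant (*guis*, *roz*); -zez when the stem ends in a non-sibilant consonant (*upuh*, *wuman*); -ul when the stem ends in a vowel (*ujredi*, *litu*).
The final sound of *pavuz* is /z/, which is a sibilant, so the suffix is -pat, giving *pavuzpat*.
The final sound of *gegmah* is /h/, which is a non-sibilant consonant, so the suffix is -zez, giving *gegmahzez*.
Since the final sound of *di* is /i/ (a vowel), it takes -ul, giving *diul*.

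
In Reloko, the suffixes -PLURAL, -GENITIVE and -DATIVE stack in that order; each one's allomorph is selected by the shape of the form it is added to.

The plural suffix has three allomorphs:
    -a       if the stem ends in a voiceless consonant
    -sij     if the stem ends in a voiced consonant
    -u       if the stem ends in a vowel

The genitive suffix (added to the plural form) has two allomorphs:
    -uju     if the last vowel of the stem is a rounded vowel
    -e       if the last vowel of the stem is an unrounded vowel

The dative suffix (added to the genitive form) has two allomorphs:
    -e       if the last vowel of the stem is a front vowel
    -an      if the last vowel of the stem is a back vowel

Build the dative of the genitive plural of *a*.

*a*: final sound = /a/, a vowel → -u → *au*.
The plural form *au*: last vowel = /u/, a rounded vowel → -uju → *auuju*.
The last vowel of the genitive form *auuju* is /u/, which is a back vowel, so the dative suffix is -an, giving *auujuan*.

auujuan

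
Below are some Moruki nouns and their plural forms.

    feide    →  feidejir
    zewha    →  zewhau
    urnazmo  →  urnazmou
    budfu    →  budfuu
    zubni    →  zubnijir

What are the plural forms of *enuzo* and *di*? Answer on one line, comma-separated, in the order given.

Looking at the last vowel of each stem: -jir when the last vowel of the stem is a front vowel (*feide*, *zubni*); -u when the last vowel of the stem is a back vowel (*zewha*, *urnazmo*, *budfu*).
Since the last vowel of *enuzo* is /o/ (a back vowel), it takes -u, giving *enuzou*.
Since the last vowel of *di* is /i/ (a front vowel), it takes -jir, giving *dijir*.

enuzou, dijir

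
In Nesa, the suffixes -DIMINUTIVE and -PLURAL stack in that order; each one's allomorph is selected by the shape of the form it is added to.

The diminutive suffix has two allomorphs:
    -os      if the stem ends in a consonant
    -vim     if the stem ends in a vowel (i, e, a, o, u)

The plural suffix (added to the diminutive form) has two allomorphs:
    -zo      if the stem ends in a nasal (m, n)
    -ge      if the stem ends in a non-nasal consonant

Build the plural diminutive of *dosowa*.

dosowavimzo

*dosowa* — final sound /a/ (a vowel) → -vim → *dosowavim*.
The final consonant of the diminutive form *dosowavim* is /m/, which is a nasal, so the plural suffix is -zo, giving *dosowavimzo*.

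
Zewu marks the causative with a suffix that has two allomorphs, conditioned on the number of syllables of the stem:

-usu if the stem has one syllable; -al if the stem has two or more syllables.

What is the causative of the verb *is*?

isusu

*is* (one syllable) → -usu → *isusu*.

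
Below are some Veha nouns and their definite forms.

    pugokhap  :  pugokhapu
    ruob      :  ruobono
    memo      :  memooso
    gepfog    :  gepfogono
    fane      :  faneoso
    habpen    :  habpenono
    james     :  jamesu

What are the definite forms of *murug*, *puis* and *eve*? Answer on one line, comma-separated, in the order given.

murugono, puisu, eveoso

Looking at the final sound of each stem: -u when the stem ends in a voiceless consonant (*pugokhap*, *james*); -ono when the stem ends in a voiced consonant (*ruob*, *gepfog*, *habpen*); -oso when the stem ends in a vowel (*memo*, *fane*).
The final sound of *murug* is /g/, which is a voiced consonant, so the suffix is -ono, giving *murugono*.
The final sound of *puis* is /s/, which is a voiceless consonant, so the suffix is -u, giving *puisu*.
*eve* — final sound /e/ (a vowel) → -oso → *eveoso*.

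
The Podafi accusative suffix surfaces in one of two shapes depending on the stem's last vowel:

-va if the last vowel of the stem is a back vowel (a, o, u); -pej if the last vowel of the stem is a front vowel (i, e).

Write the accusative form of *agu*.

*agu*: last vowel = /u/, a back vowel → -va → *aguva*.

aguva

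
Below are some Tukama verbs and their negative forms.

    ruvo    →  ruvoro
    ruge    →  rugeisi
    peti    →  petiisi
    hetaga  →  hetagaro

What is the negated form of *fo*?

The pattern is front/back vowel harmony: -isi when the last vowel of the stem is a front vowel (*ruge*, *peti*); -ro when the last vowel of the stem is a back vowel (*ruvo*, *hetaga*).
The last vowel of *fo* is /o/, which is a back vowel, so the suffix is -ro, giving *foro*.

foro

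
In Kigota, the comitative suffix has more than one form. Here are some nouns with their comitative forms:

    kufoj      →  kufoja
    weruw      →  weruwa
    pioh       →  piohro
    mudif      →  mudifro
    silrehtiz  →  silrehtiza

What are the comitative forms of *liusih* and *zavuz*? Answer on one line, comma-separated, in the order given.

liusihro, zavuza

The alternation tracks the final consonant of the stem — -ro when the stem ends in a voiceless consonant (*pioh*, *mudif*); -a when the stem ends in a voiced consonant (*kufoj*, *weruw*, *silrehtiz*).
Since the final consonant of *liusih* is /h/ (voiceless), it takes -ro, giving *liusihro*.
The final consonant of *zavuz* is /z/, which is voiced, so the suffix is -a, giving *zavuza*.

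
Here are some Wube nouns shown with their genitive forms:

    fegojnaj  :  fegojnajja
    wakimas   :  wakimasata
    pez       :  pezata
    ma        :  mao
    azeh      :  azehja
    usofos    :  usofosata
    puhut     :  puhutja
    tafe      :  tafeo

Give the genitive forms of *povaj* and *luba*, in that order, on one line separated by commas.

povajja, lubao

The pattern is sibilance of the final sound: -ata when the stem ends in a sibilant (*wakimas*, *pez*, *usofos*); -ja when the stem ends in a non-sibilant consonant (*fegojnaj*, *azeh*, *puhut*); -o when the stem ends in a vowel (*ma*, *tafe*).
*povaj*: final sound = /j/, a non-sibilant consonant → -ja → *povajja*.
*luba*: final sound = /a/, a vowel → -o → *lubao*.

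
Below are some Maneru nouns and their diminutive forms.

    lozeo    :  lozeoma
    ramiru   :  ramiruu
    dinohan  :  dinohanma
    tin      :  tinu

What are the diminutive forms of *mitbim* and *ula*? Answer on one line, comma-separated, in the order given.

The suffix is conditioned by the last vowel: -u when the last vowel of the stem is a high vowel (*ramiru*, *tin*); -ma when the last vowel of the stem is a non-high vowel (*lozeo*, *dinohan*).
*mitbim* — last vowel /i/ (a high vowel) → -u → *mitbimu*.
*ula*: last vowel = /a/, a non-high vowel → -ma → *ulama*.

mitbimu, ulama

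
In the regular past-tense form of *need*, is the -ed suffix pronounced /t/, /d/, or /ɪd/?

/ɪd/

The stem *need* ends in /t/ or /d/.
The -ed suffix is realized as /ɪd/ after /t, d/; as /t/ after other voiceless consonants; and as /d/ after other voiced sounds.
So -ed on *need* is pronounced /ɪd/.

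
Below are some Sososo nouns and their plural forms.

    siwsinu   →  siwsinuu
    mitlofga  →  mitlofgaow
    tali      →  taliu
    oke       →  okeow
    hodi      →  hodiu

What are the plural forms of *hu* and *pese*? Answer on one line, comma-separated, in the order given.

huu, peseow

The pattern is height harmony: -u when the last vowel of the stem is a high vowel (*siwsinu*, *tali*, *hodi*); -ow when the last vowel of the stem is a non-high vowel (*mitlofga*, *oke*).
Since the last vowel of *hu* is /u/ (a high vowel), it takes -u, giving *huu*.
Since the last vowel of *pese* is /e/ (a non-high vowel), it takes -ow, giving *peseow*.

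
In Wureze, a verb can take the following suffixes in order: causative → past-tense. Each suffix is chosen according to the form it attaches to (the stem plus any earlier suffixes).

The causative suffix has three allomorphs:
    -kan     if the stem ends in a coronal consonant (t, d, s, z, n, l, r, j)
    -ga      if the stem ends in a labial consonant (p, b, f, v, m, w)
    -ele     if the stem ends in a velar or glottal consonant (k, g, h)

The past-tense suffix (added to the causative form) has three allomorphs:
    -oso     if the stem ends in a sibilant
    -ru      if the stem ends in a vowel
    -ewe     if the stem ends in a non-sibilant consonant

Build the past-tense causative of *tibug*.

tibugeleru

*tibug* — final consonant /g/ (velar/glottal) → -ele → *tibugele*.
The causative form *tibugele*: final sound = /e/, a vowel → -ru → *tibugeleru*.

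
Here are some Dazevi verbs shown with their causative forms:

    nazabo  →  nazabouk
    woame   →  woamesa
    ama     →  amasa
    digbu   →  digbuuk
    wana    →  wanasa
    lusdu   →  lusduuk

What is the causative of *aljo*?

The pattern is rounding harmony: -uk when the last vowel of the stem is a rounded vowel (*nazabo*, *digbu*, *lusdu*); -sa when the last vowel of the stem is an unrounded vowel (*woame*, *ama*, *wana*).
*aljo* — last vowel /o/ (a rounded vowel) → -uk → *aljouk*.

aljouk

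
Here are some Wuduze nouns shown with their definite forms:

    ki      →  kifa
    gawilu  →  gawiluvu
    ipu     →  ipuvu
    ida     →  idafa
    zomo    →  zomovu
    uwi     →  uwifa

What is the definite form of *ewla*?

ewlafa

The alternation tracks the last vowel of the stem — -vu when the last vowel of the stem is a rounded vowel (*gawilu*, *ipu*, *zomo*); -fa when the last vowel of the stem is an unrounded vowel (*ki*, *ida*, *uwi*).
*ewla* — last vowel /a/ (an unrounded vowel) → -fa → *ewlafa*.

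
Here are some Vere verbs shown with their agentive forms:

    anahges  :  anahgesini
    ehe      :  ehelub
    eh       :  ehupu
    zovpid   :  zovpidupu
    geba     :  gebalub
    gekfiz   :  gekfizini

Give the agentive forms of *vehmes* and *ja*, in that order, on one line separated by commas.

vehmesini, jalub

The pattern is sibilance of the final sound: -ini when the stem ends in a sibilant (*anahges*, *gekfiz*); -upu when the stem ends in a non-sibilant consonant (*eh*, *zovpid*); -lub when the stem ends in a vowel (*ehe*, *geba*).
Since the final sound of *vehmes* is /s/ (a sibilant), it takes -ini, giving *vehmesini*.
*ja*: final sound = /a/, a vowel → -lub → *jalub*.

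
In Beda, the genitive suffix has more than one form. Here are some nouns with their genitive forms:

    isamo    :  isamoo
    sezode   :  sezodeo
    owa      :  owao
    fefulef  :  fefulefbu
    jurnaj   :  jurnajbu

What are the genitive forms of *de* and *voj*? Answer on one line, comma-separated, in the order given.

deo, vojbu

The pattern is consonant vs. vowel: -bu when the stem ends in a consonant (*fefulef*, *jurnaj*); -o when the stem ends in a vowel (*isamo*, *sezode*, *owa*).
*de*: final sound = /e/, a vowel → -o → *deo*.
The final sound of *voj* is /j/, which is a consonant, so the suffix is -bu, giving *vojbu*.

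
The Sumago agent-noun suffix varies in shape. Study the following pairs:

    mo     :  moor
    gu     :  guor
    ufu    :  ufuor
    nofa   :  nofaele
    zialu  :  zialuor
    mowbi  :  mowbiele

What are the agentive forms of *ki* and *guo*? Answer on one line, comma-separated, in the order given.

kiele, guoor

The pattern is rounding harmony: -or when the last vowel of the stem is a rounded vowel (*mo*, *gu*, *ufu*, *zialu*); -ele when the last vowel of the stem is an unrounded vowel (*nofa*, *mowbi*).
The last vowel of *ki* is /i/, which is an unrounded vowel, so the suffix is -ele, giving *kiele*.
*guo*: last vowel = /o/, a rounded vowel → -or → *guoor*.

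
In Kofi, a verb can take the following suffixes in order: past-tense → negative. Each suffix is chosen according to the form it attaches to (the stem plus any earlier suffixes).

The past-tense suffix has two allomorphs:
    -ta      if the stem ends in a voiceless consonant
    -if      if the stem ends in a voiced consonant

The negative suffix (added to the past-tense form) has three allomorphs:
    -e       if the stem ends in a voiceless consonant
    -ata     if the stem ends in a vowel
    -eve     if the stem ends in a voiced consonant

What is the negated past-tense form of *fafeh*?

Since the final consonant of *fafeh* is /h/ (voiceless), it takes -ta, giving *fafehta*.
The past-tense form *fafehta*: final sound = /a/, a vowel → -ata → *fafehtaata*.

fafehtaata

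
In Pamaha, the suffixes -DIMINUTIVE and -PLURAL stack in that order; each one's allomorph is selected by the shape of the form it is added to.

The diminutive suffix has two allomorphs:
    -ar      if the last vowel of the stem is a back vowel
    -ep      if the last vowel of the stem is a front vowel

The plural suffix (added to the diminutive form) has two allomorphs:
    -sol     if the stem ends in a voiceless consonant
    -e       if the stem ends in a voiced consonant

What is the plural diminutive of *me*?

meepsol

The last vowel of *me* is /e/, which is a front vowel, so the diminutive suffix is -ep, giving *meep*.
The diminutive form *meep* — final consonant /p/ (voiceless) → -sol → *meepsol*.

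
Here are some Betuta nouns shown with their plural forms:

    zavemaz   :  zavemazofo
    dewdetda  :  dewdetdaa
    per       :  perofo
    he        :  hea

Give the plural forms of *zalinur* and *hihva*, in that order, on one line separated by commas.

The suffix is conditioned by the final sound: -ofo when the stem ends in a consonant (*zavemaz*, *per*); -a when the stem ends in a vowel (*dewdetda*, *he*).
*zalinur* — final sound /r/ (a consonant) → -ofo → *zalinurofo*.
Since the final sound of *hihva* is /a/ (a vowel), it takes -a, giving *hihvaa*.

zalinurofo, hihvaa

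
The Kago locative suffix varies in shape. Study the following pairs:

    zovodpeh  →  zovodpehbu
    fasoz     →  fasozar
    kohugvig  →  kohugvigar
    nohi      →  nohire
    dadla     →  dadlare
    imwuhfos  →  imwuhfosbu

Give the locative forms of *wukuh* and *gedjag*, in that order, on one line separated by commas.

The alternation tracks the final sound of the stem — -bu when the stem ends in a voiceless consonant (*zovodpeh*, *imwuhfos*); -ar when the stem ends in a voiced consonant (*fasoz*, *kohugvig*); -re when the stem ends in a vowel (*nohi*, *dadla*).
The final sound of *wukuh* is /h/, which is a voiceless consonant, so the suffix is -bu, giving *wukuhbu*.
The final sound of *gedjag* is /g/, which is a voiced consonant, so the suffix is -ar, giving *gedjagar*.

wukuhbu, gedjagar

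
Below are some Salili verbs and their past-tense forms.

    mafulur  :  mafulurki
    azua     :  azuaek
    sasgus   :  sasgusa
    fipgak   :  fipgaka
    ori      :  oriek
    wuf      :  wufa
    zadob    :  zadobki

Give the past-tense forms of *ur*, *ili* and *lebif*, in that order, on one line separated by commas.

The suffix is conditioned by the final sound: -a when the stem ends in a voiceless consonant (*sasgus*, *fipgak*, *wuf*); -ki when the stem ends in a voiced consonant (*mafulur*, *zadob*); -ek when the stem ends in a vowel (*azua*, *ori*).
*ur*: final sound = /r/, a voiced consonant → -ki → *urki*.
Since the final sound of *ili* is /i/ (a vowel), it takes -ek, giving *iliek*.
*lebif* — final sound /f/ (a voiceless consonant) → -a → *lebifa*.

urki, iliek, lebifa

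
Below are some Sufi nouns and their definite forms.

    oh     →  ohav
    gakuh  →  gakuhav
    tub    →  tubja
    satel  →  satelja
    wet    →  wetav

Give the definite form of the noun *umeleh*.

The pattern is voicing of the final consonant: -av when the stem ends in a voiceless consonant (*oh*, *gakuh*, *wet*); -ja when the stem ends in a voiced consonant (*tub*, *satel*).
*umeleh* — final consonant /h/ (voiceless) → -av → *umelehav*.

umelehav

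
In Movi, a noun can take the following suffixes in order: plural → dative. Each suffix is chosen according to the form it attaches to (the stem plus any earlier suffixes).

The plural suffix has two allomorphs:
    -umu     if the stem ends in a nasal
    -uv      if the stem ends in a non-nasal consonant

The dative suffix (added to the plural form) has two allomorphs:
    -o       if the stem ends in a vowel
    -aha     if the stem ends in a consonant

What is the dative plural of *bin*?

*bin* — final consonant /n/ (a nasal) → -umu → *binumu*.
The plural form *binumu*: final sound = /u/, a vowel → -o → *binumuo*.

binumuo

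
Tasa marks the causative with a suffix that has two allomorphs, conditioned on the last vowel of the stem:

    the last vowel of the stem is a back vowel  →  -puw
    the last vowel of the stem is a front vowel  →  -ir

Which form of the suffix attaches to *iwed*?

The last vowel of *iwed* is /e/, which is a front vowel, so the suffix is -ir.

-ir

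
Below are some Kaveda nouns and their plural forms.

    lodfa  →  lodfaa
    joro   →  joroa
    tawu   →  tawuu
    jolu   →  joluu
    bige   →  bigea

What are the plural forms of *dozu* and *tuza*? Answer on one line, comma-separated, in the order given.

dozuu, tuzaa

The suffix is conditioned by the last vowel: -u when the last vowel of the stem is a high vowel (*tawu*, *jolu*); -a when the last vowel of the stem is a non-high vowel (*lodfa*, *joro*, *bige*).
*dozu* — last vowel /u/ (a high vowel) → -u → *dozuu*.
Since the last vowel of *tuza* is /a/ (a non-high vowel), it takes -a, giving *tuzaa*.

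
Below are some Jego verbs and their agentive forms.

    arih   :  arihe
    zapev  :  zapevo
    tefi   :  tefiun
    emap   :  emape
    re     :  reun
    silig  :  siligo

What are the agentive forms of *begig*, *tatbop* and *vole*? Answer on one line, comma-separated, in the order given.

begigo, tatbope, voleun

Looking at the final sound of each stem: -e when the stem ends in a voiceless consonant (*arih*, *emap*); -o when the stem ends in a voiced consonant (*zapev*, *silig*); -un when the stem ends in a vowel (*tefi*, *re*).
Since the final sound of *begig* is /g/ (a voiced consonant), it takes -o, giving *begigo*.
*tatbop*: final sound = /p/, a voiceless consonant → -e → *tatbope*.
*vole*: final sound = /e/, a vowel → -un → *voleun*.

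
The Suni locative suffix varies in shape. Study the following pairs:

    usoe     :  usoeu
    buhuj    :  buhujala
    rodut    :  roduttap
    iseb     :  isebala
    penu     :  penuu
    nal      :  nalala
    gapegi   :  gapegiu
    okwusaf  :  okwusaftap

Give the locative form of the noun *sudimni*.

The suffix is conditioned by the final sound: -tap when the stem ends in a voiceless consonant (*rodut*, *okwusaf*); -ala when the stem ends in a voiced consonant (*buhuj*, *iseb*, *nal*); -u when the stem ends in a vowel (*usoe*, *penu*, *gapegi*).
Since the final sound of *sudimni* is /i/ (a vowel), it takes -u, giving *sudimniu*.

sudimniu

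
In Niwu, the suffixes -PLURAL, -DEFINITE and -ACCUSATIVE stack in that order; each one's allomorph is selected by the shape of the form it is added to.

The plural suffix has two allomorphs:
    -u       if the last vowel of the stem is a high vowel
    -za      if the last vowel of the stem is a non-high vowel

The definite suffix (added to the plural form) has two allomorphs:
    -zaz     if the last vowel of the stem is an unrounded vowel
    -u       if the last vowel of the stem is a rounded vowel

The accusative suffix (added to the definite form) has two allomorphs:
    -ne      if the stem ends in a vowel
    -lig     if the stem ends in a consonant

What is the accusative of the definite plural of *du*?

duuune

*du* — last vowel /u/ (a high vowel) → -u → *duu*.
The plural form *duu*: last vowel = /u/, a rounded vowel → -u → *duuu*.
The final sound of the definite form *duuu* is /u/, which is a vowel, so the accusative suffix is -ne, giving *duuune*.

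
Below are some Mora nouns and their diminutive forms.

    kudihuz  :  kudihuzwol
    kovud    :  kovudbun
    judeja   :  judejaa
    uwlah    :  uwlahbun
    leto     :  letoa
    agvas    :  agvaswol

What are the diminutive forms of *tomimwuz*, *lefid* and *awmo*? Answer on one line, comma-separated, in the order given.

tomimwuzwol, lefidbun, awmoa

The suffix is conditioned by the final sound: -wol when the stem ends in a sibilant (*kudihuz*, *agvas*); -bun when the stem ends in a non-sibilant consonant (*kovud*, *uwlah*); -a when the stem ends in a vowel (*judeja*, *leto*).
The final sound of *tomimwuz* is /z/, which is a sibilant, so the suffix is -wol, giving *tomimwuzwol*.
*lefid*: final sound = /d/, a non-sibilant consonant → -bun → *lefidbun*.
*awmo* — final sound /o/ (a vowel) → -a → *awmoa*.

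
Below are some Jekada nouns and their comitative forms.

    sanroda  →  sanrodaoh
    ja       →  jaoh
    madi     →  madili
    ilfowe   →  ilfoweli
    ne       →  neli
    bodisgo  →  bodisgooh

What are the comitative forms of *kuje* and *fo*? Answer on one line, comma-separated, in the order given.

kujeli, fooh

The pattern is front/back vowel harmony: -li when the last vowel of the stem is a front vowel (*madi*, *ilfowe*, *ne*); -oh when the last vowel of the stem is a back vowel (*sanroda*, *ja*, *bodisgo*).
*kuje*: last vowel = /e/, a front vowel → -li → *kujeli*.
The last vowel of *fo* is /o/, which is a back vowel, so the suffix is -oh, giving *fooh*.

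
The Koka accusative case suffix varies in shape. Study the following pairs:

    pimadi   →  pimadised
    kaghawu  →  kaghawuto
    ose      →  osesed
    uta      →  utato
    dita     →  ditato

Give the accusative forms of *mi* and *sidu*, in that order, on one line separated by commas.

Looking at the last vowel of each stem: -sed when the last vowel of the stem is a front vowel (*pimadi*, *ose*); -to when the last vowel of the stem is a back vowel (*kaghawu*, *uta*, *dita*).
Since the last vowel of *mi* is /i/ (a front vowel), it takes -sed, giving *mised*.
The last vowel of *sidu* is /u/, which is a back vowel, so the suffix is -to, giving *siduto*.

mised, siduto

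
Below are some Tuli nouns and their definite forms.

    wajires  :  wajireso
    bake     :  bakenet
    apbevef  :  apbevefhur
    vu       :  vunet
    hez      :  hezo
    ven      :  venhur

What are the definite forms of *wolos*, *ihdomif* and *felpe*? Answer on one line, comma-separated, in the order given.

The pattern is sibilance of the final sound: -o when the stem ends in a sibilant (*wajires*, *hez*); -hur when the stem ends in a non-sibilant consonant (*apbevef*, *ven*); -net when the stem ends in a vowel (*bake*, *vu*).
*wolos*: final sound = /s/, a sibilant → -o → *woloso*.
*ihdomif*: final sound = /f/, a non-sibilant consonant → -hur → *ihdomifhur*.
The final sound of *felpe* is /e/, which is a vowel, so the suffix is -net, giving *felpenet*.

woloso, ihdomifhur, felpenet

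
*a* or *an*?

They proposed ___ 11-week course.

an

The indefinite article is chosen by the initial *sound* of the following word, not its spelling.
The number *11* is spoken "eleven", beginning with /ɪˈlɛvən/ — a vowel sound.
So the article is *an*: They proposed an 11-week course.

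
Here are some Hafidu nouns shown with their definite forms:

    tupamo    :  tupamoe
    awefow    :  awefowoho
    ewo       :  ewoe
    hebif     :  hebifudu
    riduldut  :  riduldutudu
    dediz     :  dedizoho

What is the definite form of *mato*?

The suffix is conditioned by the final sound: -udu when the stem ends in a voiceless consonant (*hebif*, *riduldut*); -oho when the stem ends in a voiced consonant (*awefow*, *dediz*); -e when the stem ends in a vowel (*tupamo*, *ewo*).
*mato*: final sound = /o/, a vowel → -e → *matoe*.

matoe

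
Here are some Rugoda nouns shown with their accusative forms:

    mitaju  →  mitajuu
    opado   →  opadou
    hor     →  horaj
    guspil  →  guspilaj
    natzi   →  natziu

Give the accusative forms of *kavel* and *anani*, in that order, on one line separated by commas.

Looking at the final sound of each stem: -aj when the stem ends in a consonant (*hor*, *guspil*); -u when the stem ends in a vowel (*mitaju*, *opado*, *natzi*).
Since the final sound of *kavel* is /l/ (a consonant), it takes -aj, giving *kavelaj*.
*anani* — final sound /i/ (a vowel) → -u → *ananiu*.

kavelaj, ananiu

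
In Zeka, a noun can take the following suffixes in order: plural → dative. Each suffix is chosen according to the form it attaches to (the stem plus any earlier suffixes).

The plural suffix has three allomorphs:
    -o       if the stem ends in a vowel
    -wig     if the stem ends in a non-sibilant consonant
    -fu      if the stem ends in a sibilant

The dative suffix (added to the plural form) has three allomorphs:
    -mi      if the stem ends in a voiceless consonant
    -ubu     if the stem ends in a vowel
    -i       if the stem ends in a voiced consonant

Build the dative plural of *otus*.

The final sound of *otus* is /s/, which is a sibilant, so the plural suffix is -fu, giving *otusfu*.
The plural form *otusfu*: final sound = /u/, a vowel → -ubu → *otusfuubu*.

otusfuubu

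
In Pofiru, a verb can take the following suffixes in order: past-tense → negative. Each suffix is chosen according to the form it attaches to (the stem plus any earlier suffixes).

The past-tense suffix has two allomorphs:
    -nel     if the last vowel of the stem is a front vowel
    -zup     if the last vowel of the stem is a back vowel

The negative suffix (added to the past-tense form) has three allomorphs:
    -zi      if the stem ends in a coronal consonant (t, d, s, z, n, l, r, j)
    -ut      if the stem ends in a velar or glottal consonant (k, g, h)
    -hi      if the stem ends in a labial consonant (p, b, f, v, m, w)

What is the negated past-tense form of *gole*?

The last vowel of *gole* is /e/, which is a front vowel, so the past-tense suffix is -nel, giving *golenel*.
The final consonant of the past-tense form *golenel* is /l/, which is coronal, so the negative suffix is -zi, giving *golenelzi*.

golenelzi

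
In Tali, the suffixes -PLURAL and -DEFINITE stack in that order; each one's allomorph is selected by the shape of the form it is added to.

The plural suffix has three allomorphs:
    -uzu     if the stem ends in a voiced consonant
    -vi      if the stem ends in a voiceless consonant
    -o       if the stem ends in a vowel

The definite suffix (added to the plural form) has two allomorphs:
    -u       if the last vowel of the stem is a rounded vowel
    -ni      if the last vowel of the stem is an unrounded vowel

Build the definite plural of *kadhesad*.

kadhesaduzuu

*kadhesad*: final sound = /d/, a voiced consonant → -uzu → *kadhesaduzu*.
The plural form *kadhesaduzu*: last vowel = /u/, a rounded vowel → -u → *kadhesaduzuu*.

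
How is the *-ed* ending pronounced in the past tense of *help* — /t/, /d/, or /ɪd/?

The stem *help* ends in a voiceless consonant other than /t/.
The -ed suffix is realized as /ɪd/ after /t, d/; as /t/ after other voiceless consonants; and as /d/ after other voiced sounds.
So -ed on *help* is pronounced /t/.

/t/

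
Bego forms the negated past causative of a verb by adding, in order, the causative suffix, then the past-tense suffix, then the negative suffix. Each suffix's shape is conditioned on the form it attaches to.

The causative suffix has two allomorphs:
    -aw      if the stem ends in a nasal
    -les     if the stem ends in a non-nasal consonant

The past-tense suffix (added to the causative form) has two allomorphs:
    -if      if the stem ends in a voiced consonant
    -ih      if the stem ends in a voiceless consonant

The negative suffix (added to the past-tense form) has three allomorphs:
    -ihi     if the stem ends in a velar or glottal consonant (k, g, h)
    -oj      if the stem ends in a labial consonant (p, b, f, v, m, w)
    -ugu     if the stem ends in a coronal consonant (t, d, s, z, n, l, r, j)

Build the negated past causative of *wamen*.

wamenawifoj

Since the final consonant of *wamen* is /n/ (a nasal), it takes -aw, giving *wamenaw*.
The causative form *wamenaw*: final consonant = /w/, voiced → -if → *wamenawif*.
The final consonant of the past-tense form *wamenawif* is /f/, which is labial, so the negative suffix is -oj, giving *wamenawifoj*.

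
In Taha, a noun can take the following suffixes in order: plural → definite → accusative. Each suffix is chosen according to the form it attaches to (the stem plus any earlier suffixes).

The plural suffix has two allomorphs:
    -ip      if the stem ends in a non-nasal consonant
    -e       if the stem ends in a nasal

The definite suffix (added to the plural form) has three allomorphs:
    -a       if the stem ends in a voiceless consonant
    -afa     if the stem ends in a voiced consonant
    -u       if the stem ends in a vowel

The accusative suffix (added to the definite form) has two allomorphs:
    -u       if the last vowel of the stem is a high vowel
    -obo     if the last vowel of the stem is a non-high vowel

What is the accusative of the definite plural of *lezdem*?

Since the final consonant of *lezdem* is /m/ (a nasal), it takes -e, giving *lezdeme*.
The plural form *lezdeme* — final sound /e/ (a vowel) → -u → *lezdemeu*.
The definite form *lezdemeu*: last vowel = /u/, a high vowel → -u → *lezdemeuu*.

lezdemeuu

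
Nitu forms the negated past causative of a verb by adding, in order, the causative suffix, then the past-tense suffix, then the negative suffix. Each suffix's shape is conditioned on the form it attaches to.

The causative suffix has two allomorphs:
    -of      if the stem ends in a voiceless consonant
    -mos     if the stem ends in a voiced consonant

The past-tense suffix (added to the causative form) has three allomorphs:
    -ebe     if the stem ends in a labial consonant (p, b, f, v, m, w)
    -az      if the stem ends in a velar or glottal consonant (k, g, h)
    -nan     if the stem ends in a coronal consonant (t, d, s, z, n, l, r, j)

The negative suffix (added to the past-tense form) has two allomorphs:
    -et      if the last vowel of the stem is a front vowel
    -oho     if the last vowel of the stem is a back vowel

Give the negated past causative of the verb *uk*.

*uk*: final consonant = /k/, voiceless → -of → *ukof*.
The final consonant of the causative form *ukof* is /f/, which is labial, so the past-tense suffix is -ebe, giving *ukofebe*.
The past-tense form *ukofebe*: last vowel = /e/, a front vowel → -et → *ukofebeet*.

ukofebeet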